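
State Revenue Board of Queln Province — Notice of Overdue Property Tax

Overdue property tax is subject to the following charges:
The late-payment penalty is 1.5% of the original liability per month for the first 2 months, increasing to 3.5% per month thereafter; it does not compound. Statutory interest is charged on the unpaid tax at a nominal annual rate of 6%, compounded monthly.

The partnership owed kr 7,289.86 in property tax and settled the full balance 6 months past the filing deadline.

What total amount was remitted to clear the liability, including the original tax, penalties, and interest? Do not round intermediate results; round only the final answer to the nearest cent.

kr 8,750.58

Penalty, months 1–2: 2 × 1.5% × kr 7,289.86 = kr 218.70…
Penalty, months 3–6: 4 × 3.5% × kr 7,289.86 = kr 1,020.58…
Interest (6%/yr ÷ 12 = 0.5%/month): kr 7,289.86 × ((1 + 0.005)^6 − 1) = kr 221.4478…
Total = kr 7,289.86 + kr 1,239.2762 + kr 221.4478… = kr 8,750.58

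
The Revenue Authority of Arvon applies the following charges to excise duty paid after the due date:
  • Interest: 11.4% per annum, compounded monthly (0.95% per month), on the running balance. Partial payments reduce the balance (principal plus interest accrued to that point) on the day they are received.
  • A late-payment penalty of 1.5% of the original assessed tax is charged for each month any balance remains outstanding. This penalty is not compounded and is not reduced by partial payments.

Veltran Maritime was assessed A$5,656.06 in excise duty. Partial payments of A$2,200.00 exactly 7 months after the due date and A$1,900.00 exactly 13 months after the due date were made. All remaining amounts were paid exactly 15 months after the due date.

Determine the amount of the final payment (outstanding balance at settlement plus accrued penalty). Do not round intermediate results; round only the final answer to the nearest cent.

Balance at month 7: A$5,656.0600 × (1 + 0.0095)^7 = A$6,043.0790…
After A$2,200.00 payment: A$6,043.0790… − A$2,200.00 = A$3,843.0790…
Balance at month 13: A$3,843.0790… × (1 + 0.0095)^6 = A$4,067.4034…
After A$1,900.00 payment: A$4,067.4034… − A$1,900.00 = A$2,167.4034…
Balance at month 15: A$2,167.4034… × (1 + 0.0095)^2 = A$2,208.7797…
Penalty: 15 × 1.5% × A$5,656.06 = A$1,272.61…
Final settlement = outstanding balance + penalty = A$2,208.7797… + A$1,272.61… = A$3,481.39

A$3,481.39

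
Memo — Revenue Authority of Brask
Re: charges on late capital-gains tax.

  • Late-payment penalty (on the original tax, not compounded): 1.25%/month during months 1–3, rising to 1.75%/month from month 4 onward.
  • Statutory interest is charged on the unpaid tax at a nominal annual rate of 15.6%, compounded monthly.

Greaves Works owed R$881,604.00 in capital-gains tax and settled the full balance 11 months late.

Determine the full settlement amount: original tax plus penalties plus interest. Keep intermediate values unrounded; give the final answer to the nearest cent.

Penalty, months 1–3: 3 × 1.25% × R$881,604.00 = R$33,060.15
Penalty, months 4–11: 8 × 1.75% × R$881,604.00 = R$123,424.56
Interest (15.6%/yr ÷ 12 = 1.3%/month): R$881,604.00 × ((1 + 0.013)^11 − 1) = R$134,591.9295…
Total = R$881,604.00 + R$156,484.7100 + R$134,591.9295… = R$1,172,680.64

R$1,172,680.64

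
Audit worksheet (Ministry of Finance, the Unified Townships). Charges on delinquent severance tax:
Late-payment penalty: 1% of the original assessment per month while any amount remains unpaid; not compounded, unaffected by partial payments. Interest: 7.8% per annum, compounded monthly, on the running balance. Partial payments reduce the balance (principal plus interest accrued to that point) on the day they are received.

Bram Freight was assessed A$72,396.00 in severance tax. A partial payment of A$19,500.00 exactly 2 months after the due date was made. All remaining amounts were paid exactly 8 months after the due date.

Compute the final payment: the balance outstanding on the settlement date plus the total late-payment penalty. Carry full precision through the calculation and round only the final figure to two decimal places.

Monthly rate = 7.8% ÷ 12 = 0.65%
Balance at month 2: A$72,396.0000 × (1 + 0.0065)^2 = A$73,340.2067…
After A$19,500.00 payment: A$73,340.2067… − A$19,500.00 = A$53,840.2067…
Balance at month 8: A$53,840.2067… × (1 + 0.0065)^6 = A$55,974.3932…
Penalty: 8 × 1% × A$72,396.00 = A$5,791.68
Final settlement = outstanding balance + penalty = A$55,974.3932… + A$5,791.68 = A$61,766.07

A$61,766.07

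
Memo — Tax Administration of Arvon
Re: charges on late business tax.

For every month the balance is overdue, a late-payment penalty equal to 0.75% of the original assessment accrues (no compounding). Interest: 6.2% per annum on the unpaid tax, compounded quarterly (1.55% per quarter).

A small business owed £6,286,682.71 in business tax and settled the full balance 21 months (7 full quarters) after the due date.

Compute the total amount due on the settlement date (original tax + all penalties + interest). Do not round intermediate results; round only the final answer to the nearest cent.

£7,991,490.39

Late-payment penalty = 0.75% × £6,286,682.71 × 21 mo = £990,152.53…
Interest: £6,286,682.71 × ((1 + 0.0155)^7 − 1) = £6,286,682.71 × 0.1136776… = £714,655.1578…
Total = £6,286,682.71 + £990,152.5268… + £714,655.1578… = £7,991,490.39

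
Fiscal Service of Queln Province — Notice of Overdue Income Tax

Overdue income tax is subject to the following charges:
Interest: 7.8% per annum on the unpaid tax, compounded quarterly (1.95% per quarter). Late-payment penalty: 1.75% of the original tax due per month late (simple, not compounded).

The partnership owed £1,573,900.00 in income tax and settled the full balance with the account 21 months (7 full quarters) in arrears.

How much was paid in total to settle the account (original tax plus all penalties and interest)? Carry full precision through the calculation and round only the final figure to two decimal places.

£2,380,130.10

Late-payment penalty = 1.75% × £1,573,900.00 × 21 mo = £578,408.25
Interest: £1,573,900.00 × ((1 + 0.0195)^7 − 1) = £1,573,900.00 × 0.1447499… = £227,821.8532…
Total = £1,573,900.00 + £578,408.2500 + £227,821.8532… = £2,380,130.10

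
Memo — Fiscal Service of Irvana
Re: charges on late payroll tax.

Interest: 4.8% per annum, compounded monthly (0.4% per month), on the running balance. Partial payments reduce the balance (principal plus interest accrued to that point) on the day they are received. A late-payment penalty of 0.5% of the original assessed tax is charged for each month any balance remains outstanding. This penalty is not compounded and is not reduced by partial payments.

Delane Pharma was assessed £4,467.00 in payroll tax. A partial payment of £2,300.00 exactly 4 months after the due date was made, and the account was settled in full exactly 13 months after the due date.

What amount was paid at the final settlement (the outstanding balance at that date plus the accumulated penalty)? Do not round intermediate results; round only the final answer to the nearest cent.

Balance at month 4: £4,467.0000 × (1 + 0.004)^4 = £4,538.9020…
After £2,300.00 payment: £4,538.9020… − £2,300.00 = £2,238.9020…
Balance at month 13: £2,238.9020… × (1 + 0.004)^9 = £2,320.8042…
Penalty: 13 × 0.5% × £4,467.00 = £290.36…
Final settlement = outstanding balance + penalty = £2,320.8042… + £290.36… = £2,611.16

£2,611.16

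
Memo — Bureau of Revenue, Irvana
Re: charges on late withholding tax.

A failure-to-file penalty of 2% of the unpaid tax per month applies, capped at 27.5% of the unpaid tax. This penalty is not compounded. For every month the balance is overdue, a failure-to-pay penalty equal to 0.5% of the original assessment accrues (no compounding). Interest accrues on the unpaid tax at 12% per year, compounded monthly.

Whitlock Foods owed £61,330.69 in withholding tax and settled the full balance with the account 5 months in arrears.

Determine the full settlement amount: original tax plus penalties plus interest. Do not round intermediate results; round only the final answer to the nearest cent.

Failure-to-file: 5 × 2% × £61,330.69 = £6,133.07… (under the 27.5% cap)
Failure-to-pay penalty: 5 × 0.5% × £61,330.69 = £1,533.27…
Interest (12%/yr ÷ 12 = 1%/month): £61,330.69 × ((1 + 0.01)^5 − 1) = £3,128.4816…
Total = £61,330.69 + £7,666.3363… + £3,128.4816… = £72,125.51

£72,125.51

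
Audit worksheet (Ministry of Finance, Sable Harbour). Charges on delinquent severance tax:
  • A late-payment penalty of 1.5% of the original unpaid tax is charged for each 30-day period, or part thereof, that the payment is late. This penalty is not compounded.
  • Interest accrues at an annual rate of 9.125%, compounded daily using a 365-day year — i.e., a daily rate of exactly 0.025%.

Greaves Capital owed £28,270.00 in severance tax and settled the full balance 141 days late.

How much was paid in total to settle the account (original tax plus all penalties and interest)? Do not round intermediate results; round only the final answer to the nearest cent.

Penalty periods: ⌈141/30⌉ = 5; penalty = 5 × 1.5% × £28,270.00 = £2,120.25
Interest: £28,270.00 × ((1 + 0.00025)^141 − 1) = £28,270.00 × 0.03587408… = £1,014.1603…
Total = £28,270.00 + £2,120.2500 + £1,014.1603… = £31,404.41

£31,404.41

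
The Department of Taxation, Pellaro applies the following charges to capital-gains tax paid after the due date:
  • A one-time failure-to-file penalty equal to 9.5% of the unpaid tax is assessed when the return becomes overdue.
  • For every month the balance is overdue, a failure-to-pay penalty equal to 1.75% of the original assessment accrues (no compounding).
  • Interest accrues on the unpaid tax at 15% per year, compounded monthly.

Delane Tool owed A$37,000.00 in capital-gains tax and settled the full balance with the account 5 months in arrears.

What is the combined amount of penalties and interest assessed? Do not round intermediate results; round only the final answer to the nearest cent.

Failure-to-file penalty: 9.5% × A$37,000.00 = A$3,515.00
Failure-to-pay penalty: 5 × 1.75% × A$37,000.00 = A$3,237.50
Interest (15%/yr ÷ 12 = 1.25%/month): A$37,000.00 × ((1 + 0.0125)^5 − 1) = A$2,371.0397…
Penalties + interest = A$6,752.5000 + A$2,371.0397… = A$9,123.54

A$9,123.54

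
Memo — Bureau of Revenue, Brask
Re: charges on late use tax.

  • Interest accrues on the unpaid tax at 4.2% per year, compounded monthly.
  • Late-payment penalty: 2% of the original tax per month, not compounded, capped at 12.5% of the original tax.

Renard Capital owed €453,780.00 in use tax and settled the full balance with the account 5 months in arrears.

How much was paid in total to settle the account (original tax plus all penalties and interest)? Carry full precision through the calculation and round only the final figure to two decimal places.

Penalty: 5 × 2% × €453,780.00 = €45,378.00 (below the 12.5% cap of €56,722.50)
Interest (4.2%/yr ÷ 12 = 0.35%/month): €453,780.00 × ((1 + 0.0035)^5 − 1) = €7,996.9329…
Total = €453,780.00 + €45,378.0000 + €7,996.9329… = €507,154.93

€507,154.93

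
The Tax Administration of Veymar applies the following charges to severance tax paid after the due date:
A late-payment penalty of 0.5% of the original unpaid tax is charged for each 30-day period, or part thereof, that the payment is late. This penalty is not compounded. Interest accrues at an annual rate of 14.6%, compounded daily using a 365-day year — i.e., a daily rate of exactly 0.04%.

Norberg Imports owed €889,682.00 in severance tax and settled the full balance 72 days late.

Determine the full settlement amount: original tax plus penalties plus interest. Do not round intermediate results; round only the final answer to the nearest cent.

€929,017.34

Penalty periods: ⌈72/30⌉ = 3; penalty = 3 × 0.5% × €889,682.00 = €13,345.23
Interest: €889,682.00 × ((1 + 0.0004)^72 − 1) = €889,682.00 × 0.02921280… = €25,990.1054…
Total = €889,682.00 + €13,345.2300 + €25,990.1054… = €929,017.34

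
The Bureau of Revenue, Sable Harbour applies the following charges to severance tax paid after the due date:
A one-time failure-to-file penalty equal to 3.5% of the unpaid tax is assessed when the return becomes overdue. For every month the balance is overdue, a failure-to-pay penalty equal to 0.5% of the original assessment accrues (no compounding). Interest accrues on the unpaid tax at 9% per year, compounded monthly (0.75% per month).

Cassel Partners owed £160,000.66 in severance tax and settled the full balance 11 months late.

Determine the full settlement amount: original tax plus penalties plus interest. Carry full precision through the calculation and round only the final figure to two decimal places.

Failure-to-file penalty: 3.5% × £160,000.66 = £5,600.02…
Failure-to-pay penalty: 11 × 0.5% × £160,000.66 = £8,800.04…
Interest: £160,000.66 × ((1 + 0.0075)^11 − 1) = £160,000.66 × 0.0856644… = £13,706.3629…
Total = £160,000.66 + £14,400.0594 + £13,706.3629… = £188,107.08

£188,107.08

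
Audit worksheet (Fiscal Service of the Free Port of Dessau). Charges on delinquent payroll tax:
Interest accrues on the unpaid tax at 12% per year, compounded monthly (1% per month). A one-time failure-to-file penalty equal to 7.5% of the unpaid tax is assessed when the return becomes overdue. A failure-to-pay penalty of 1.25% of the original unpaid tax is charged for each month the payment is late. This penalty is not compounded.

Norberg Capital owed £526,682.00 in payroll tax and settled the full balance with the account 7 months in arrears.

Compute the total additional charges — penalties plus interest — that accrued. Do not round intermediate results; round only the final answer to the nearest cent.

£123,578.22

Failure-to-file penalty: 7.5% × £526,682.00 = £39,501.15
Failure-to-pay penalty = 1.25% × £526,682.00 × 7 mo = £46,084.68…
Interest: £526,682.00 × ((1 + 0.01)^7 − 1) = £526,682.00 × 0.0721354… = £37,992.3915…
Penalties + interest = £85,585.8250 + £37,992.3915… = £123,578.22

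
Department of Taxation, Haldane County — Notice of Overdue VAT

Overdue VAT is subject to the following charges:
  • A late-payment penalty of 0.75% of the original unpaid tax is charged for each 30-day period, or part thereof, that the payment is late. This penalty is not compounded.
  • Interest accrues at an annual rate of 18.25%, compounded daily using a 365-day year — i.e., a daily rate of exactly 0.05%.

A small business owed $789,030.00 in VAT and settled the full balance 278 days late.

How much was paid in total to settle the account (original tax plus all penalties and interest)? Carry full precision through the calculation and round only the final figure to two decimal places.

Penalty periods: ⌈278/30⌉ = 10; penalty = 10 × 0.75% × $789,030.00 = $59,177.25
Interest: $789,030.00 × ((1 + 0.0005)^278 − 1) = $789,030.00 × 0.14908418… = $117,631.8921…
Total = $789,030.00 + $59,177.2500 + $117,631.8921… = $965,839.14

$965,839.14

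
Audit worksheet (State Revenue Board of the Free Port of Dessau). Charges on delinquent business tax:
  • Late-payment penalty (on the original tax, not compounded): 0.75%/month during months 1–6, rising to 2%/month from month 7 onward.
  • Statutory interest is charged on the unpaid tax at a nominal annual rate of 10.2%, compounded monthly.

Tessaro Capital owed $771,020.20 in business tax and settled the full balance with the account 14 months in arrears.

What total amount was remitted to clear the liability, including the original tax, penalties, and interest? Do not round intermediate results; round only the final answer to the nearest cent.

$1,026,076.46

Penalty, months 1–6: 6 × 0.75% × $771,020.20 = $34,695.91…
Penalty, months 7–14: 8 × 2% × $771,020.20 = $123,363.23…
Interest (10.2%/yr ÷ 12 = 0.85%/month): $771,020.20 × ((1 + 0.0085)^14 − 1) = $96,997.1220…
Total = $771,020.20 + $158,059.1410 + $96,997.1220… = $1,026,076.46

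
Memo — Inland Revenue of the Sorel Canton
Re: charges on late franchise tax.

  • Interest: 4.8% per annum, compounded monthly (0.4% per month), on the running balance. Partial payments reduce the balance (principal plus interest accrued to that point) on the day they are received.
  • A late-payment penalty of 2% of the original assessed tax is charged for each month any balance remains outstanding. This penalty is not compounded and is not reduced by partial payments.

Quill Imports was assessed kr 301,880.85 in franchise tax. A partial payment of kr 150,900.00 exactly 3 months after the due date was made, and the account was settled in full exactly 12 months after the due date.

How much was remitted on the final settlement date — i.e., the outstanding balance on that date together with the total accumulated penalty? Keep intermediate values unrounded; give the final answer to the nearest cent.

kr 232,725.48

Balance at month 3: kr 301,880.8500 × (1 + 0.004)^3 = kr 305,517.9298…
After kr 150,900.00 payment: kr 305,517.9298… − kr 150,900.00 = kr 154,617.9298…
Balance at month 12: kr 154,617.9298… × (1 + 0.004)^9 = kr 160,274.0714…
Penalty: 12 × 2% × kr 301,880.85 = kr 72,451.40…
Final settlement = outstanding balance + penalty = kr 160,274.0714… + kr 72,451.40… = kr 232,725.48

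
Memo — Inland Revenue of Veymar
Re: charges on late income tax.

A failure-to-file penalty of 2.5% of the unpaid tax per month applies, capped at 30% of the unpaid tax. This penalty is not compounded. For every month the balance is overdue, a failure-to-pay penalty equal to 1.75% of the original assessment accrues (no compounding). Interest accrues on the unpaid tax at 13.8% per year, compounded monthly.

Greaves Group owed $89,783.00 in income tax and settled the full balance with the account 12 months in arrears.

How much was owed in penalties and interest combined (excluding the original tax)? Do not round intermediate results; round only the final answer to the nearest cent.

$58,993.89

Failure-to-file: 12 × 2.5% × $89,783.00 = $26,934.90, capped at 30% × $89,783.00 = $26,934.90
Failure-to-pay penalty = 1.75% × $89,783.00 × 12 mo = $18,854.43
Interest (13.8%/yr ÷ 12 = 1.15%/month): $89,783.00 × ((1 + 0.0115)^12 − 1) = $13,204.5574…
Penalties + interest = $45,789.3300 + $13,204.5574… = $58,993.89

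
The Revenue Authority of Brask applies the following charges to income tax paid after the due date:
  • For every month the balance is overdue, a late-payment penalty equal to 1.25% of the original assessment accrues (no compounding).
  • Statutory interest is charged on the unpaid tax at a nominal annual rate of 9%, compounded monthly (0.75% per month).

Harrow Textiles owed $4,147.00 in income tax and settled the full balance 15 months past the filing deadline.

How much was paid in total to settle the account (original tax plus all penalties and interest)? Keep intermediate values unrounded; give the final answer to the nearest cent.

Late-payment penalty = 1.25% × $4,147.00 × 15 mo = $777.56…
Interest: $4,147.00 × ((1 + 0.0075)^15 − 1) = $4,147.00 × 0.1186026… = $491.8450…
Total = $4,147.00 + $777.5625 + $491.8450… = $5,416.41

$5,416.41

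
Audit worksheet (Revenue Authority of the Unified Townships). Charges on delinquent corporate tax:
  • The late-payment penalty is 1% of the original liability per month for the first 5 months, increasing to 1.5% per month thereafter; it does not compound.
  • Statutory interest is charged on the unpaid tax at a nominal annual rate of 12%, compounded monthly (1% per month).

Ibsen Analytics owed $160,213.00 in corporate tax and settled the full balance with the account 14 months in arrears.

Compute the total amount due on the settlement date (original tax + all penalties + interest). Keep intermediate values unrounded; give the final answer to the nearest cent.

Penalty, months 1–5: 5 × 1% × $160,213.00 = $8,010.65
Penalty, months 6–14: 9 × 1.5% × $160,213.00 = $21,628.76…
Interest: $160,213.00 × ((1 + 0.01)^14 − 1) = $160,213.00 × 0.1494742… = $23,947.7121…
Total = $160,213.00 + $29,639.4050 + $23,947.7121… = $213,800.12

$213,800.12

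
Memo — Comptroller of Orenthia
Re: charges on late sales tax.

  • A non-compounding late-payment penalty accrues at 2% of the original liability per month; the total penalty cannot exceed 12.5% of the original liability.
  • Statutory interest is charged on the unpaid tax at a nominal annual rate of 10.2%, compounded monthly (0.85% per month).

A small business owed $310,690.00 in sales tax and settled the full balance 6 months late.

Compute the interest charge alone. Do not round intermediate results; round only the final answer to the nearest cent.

Interest: $310,690.00 × ((1 + 0.0085)^6 − 1) = $310,690.00 × 0.0520961… = $16,185.7407…

$16,185.74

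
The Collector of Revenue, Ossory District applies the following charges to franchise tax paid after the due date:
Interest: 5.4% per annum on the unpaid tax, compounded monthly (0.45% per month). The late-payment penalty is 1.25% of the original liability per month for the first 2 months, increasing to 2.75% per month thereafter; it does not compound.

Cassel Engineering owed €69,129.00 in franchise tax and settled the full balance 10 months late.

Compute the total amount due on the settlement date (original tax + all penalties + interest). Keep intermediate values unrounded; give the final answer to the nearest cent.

€89,240.17

Penalty, months 1–2: 2 × 1.25% × €69,129.00 = €1,728.23…
Penalty, months 3–10: 8 × 2.75% × €69,129.00 = €15,208.38
Interest: €69,129.00 × ((1 + 0.0045)^10 − 1) = €69,129.00 × 0.0459223… = €3,174.5607…
Total = €69,129.00 + €16,936.6050 + €3,174.5607… = €89,240.17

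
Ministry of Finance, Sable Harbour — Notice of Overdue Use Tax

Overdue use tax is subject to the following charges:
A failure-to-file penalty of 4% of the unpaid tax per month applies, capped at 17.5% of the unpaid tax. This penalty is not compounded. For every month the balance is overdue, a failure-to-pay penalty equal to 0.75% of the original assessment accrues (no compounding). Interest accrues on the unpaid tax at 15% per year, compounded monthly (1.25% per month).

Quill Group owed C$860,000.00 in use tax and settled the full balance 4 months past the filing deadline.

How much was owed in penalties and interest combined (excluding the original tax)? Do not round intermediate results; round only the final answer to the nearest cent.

C$207,212.99

Failure-to-file: 4 × 4% × C$860,000.00 = C$137,600.00 (under the 17.5% cap)
Failure-to-pay penalty = 0.75% × C$860,000.00 × 4 mo = C$25,800.00
Interest: C$860,000.00 × ((1 + 0.0125)^4 − 1) = C$860,000.00 × 0.0509453… = C$43,812.9897…
Penalties + interest = C$163,400.0000 + C$43,812.9897… = C$207,212.99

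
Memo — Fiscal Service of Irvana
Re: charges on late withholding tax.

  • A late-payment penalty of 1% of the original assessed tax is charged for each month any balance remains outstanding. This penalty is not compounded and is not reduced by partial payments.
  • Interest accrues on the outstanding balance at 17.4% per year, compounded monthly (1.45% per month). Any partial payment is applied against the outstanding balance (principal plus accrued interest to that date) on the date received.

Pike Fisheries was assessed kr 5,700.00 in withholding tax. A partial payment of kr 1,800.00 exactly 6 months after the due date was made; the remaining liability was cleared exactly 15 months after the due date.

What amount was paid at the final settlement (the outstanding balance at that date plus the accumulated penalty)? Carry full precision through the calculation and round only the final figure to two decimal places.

kr 5,879.85

Balance at month 6: kr 5,700.0000 × (1 + 0.0145)^6 = kr 6,214.2277…
After kr 1,800.00 payment: kr 6,214.2277… − kr 1,800.00 = kr 4,414.2277…
Balance at month 15: kr 4,414.2277… × (1 + 0.0145)^9 = kr 5,024.8511…
Penalty: 15 × 1% × kr 5,700.00 = kr 855.00
Final settlement = outstanding balance + penalty = kr 5,024.8511… + kr 855.00 = kr 5,879.85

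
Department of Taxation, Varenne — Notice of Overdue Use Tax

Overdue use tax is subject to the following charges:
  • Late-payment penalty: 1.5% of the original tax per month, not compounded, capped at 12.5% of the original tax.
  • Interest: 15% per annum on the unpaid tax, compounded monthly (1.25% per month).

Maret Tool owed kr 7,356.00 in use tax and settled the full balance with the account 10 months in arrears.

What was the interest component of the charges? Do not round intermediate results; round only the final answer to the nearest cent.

kr 972.98

Interest: kr 7,356.00 × ((1 + 0.0125)^10 − 1) = kr 7,356.00 × 0.1322708… = kr 972.9842…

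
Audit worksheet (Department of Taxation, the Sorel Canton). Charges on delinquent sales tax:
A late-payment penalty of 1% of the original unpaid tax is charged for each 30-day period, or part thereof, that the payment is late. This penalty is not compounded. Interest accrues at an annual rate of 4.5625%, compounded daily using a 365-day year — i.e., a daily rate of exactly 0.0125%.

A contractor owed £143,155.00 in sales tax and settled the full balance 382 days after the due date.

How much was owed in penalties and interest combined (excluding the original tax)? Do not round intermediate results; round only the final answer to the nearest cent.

£25,611.18

Penalty periods: ⌈382/30⌉ = 13; penalty = 13 × 1% × £143,155.00 = £18,610.15
Interest: £143,155.00 × ((1 + 0.000125)^382 − 1) = £143,155.00 × 0.04890527… = £7,001.0333…
Penalties + interest = £18,610.1500 + £7,001.0333… = £25,611.18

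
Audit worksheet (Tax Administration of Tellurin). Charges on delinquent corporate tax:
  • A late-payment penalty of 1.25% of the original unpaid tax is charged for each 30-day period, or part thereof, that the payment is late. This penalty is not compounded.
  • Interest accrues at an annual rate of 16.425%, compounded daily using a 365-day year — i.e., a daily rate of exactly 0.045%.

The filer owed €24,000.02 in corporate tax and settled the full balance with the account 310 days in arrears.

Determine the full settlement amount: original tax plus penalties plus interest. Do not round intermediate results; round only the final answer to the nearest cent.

Penalty periods: ⌈310/30⌉ = 11; penalty = 11 × 1.25% × €24,000.02 = €3,300.00…
Interest: €24,000.02 × ((1 + 0.00045)^310 − 1) = €24,000.02 × 0.14966273… = €3,591.9085…
Total = €24,000.02 + €3,300.0028… + €3,591.9085… = €30,891.93

€30,891.93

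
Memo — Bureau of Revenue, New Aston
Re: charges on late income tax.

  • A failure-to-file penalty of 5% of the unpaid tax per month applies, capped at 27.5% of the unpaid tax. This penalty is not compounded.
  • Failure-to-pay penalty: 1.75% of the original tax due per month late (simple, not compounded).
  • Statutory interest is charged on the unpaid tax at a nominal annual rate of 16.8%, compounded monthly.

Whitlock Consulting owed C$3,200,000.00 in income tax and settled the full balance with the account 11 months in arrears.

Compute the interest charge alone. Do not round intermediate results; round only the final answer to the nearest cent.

Interest (16.8%/yr ÷ 12 = 1.4%/month): C$3,200,000.00 × ((1 + 0.014)^11 − 1) = C$528,786.2057…

C$528,786.21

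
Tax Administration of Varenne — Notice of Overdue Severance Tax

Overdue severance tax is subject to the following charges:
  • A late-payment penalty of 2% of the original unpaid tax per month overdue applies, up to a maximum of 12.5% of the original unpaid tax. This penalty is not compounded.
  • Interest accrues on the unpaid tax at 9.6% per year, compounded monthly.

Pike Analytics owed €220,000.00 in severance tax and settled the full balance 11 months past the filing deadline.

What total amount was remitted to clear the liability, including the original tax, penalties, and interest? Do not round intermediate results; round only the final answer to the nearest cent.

€267,653.29

Penalty (uncapped): 11 × 2% × €220,000.00 = €48,400.00; cap = 12.5% × €220,000.00 = €27,500.00 → penalty = €27,500.00
Interest (9.6%/yr ÷ 12 = 0.8%/month): €220,000.00 × ((1 + 0.008)^11 − 1) = €20,153.2863…
Total = €220,000.00 + €27,500.0000 + €20,153.2863… = €267,653.29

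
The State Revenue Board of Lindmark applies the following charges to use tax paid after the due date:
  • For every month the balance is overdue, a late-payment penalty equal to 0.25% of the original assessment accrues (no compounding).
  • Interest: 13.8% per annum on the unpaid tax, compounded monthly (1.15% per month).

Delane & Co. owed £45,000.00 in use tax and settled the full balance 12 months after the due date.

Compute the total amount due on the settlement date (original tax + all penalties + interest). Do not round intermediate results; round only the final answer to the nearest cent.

Late-payment penalty: 12 × 0.25% × £45,000.00 = £1,350.00
Interest: £45,000.00 × ((1 + 0.0115)^12 − 1) = £45,000.00 × 0.1470719… = £6,618.2360…
Total = £45,000.00 + £1,350.0000 + £6,618.2360… = £52,968.24

£52,968.24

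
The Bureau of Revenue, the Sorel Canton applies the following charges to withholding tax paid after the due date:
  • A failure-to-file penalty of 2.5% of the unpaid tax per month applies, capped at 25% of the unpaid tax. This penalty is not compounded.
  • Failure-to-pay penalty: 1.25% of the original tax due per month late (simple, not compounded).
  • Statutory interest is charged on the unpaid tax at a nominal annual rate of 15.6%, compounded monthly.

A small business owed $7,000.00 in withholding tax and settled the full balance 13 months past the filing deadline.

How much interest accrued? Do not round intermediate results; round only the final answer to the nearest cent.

$1,279.82

Interest (15.6%/yr ÷ 12 = 1.3%/month): $7,000.00 × ((1 + 0.013)^13 − 1) = $1,279.8187…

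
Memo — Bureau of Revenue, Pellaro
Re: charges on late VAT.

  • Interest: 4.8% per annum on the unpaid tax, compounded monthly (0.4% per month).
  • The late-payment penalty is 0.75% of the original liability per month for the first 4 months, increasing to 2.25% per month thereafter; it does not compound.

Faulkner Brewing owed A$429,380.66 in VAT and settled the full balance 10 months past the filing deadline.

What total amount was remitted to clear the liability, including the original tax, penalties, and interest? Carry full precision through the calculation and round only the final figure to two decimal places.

Penalty, months 1–4: 4 × 0.75% × A$429,380.66 = A$12,881.42…
Penalty, months 5–10: 6 × 2.25% × A$429,380.66 = A$57,966.39…
Interest: A$429,380.66 × ((1 + 0.004)^10 − 1) = A$429,380.66 × 0.0407277… = A$17,487.7013…
Total = A$429,380.66 + A$70,847.8089 + A$17,487.7013… = A$517,716.17

A$517,716.17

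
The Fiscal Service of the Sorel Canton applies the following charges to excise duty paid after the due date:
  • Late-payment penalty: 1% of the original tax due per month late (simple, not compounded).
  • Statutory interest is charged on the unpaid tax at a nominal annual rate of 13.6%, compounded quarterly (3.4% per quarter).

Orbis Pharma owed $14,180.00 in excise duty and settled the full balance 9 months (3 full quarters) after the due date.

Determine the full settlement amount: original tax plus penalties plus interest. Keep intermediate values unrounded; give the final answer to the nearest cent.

Late-payment penalty = 1% × $14,180.00 × 9 mo = $1,276.20
Interest: $14,180.00 × ((1 + 0.034)^3 − 1) = $14,180.00 × 0.1055073… = $1,496.0936…
Total = $14,180.00 + $1,276.2000 + $1,496.0936… = $16,952.29

$16,952.29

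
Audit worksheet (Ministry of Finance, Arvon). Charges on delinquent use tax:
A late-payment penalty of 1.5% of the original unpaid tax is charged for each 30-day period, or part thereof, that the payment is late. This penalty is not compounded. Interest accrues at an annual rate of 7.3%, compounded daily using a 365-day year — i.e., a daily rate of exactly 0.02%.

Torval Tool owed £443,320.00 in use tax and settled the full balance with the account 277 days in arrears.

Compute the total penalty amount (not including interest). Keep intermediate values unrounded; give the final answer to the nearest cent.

Penalty periods: ⌈277/30⌉ = 10; penalty = 10 × 1.5% × £443,320.00 = £66,498.00

£66,498.00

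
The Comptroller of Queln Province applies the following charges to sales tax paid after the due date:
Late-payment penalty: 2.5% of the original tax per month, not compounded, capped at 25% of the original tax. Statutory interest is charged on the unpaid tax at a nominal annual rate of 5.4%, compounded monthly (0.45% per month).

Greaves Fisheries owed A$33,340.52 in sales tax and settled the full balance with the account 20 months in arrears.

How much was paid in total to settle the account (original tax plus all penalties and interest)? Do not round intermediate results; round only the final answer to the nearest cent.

A$44,808.11

Penalty (uncapped): 20 × 2.5% × A$33,340.52 = A$16,670.26; cap = 25% × A$33,340.52 = A$8,335.13 → penalty = A$8,335.13
Interest: A$33,340.52 × ((1 + 0.0045)^20 − 1) = A$33,340.52 × 0.0939534… = A$3,132.4552…
Total = A$33,340.52 + A$8,335.1300 + A$3,132.4552… = A$44,808.11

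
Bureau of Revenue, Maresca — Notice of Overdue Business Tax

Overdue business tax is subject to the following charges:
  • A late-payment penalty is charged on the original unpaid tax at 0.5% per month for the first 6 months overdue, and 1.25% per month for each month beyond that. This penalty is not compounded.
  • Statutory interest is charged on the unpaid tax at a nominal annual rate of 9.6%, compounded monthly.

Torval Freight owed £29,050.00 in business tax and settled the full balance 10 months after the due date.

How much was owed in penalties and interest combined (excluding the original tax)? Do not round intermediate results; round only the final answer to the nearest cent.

Penalty, months 1–6: 6 × 0.5% × £29,050.00 = £871.50
Penalty, months 7–10: 4 × 1.25% × £29,050.00 = £1,452.50
Interest (9.6%/yr ÷ 12 = 0.8%/month): £29,050.00 × ((1 + 0.008)^10 − 1) = £2,409.4741…
Penalties + interest = £2,324.0000 + £2,409.4741… = £4,733.47

£4,733.47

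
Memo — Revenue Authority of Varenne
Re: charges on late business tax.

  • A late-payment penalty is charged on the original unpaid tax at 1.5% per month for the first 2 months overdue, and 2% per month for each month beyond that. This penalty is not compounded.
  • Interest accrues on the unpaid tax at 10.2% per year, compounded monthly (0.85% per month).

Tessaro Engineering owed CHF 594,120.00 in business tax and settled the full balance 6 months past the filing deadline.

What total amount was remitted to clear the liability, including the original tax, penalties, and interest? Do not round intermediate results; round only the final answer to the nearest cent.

CHF 690,424.54

Penalty, months 1–2: 2 × 1.5% × CHF 594,120.00 = CHF 17,823.60
Penalty, months 3–6: 4 × 2% × CHF 594,120.00 = CHF 47,529.60
Interest: CHF 594,120.00 × ((1 + 0.0085)^6 − 1) = CHF 594,120.00 × 0.0520961… = CHF 30,951.3415…
Total = CHF 594,120.00 + CHF 65,353.2000 + CHF 30,951.3415… = CHF 690,424.54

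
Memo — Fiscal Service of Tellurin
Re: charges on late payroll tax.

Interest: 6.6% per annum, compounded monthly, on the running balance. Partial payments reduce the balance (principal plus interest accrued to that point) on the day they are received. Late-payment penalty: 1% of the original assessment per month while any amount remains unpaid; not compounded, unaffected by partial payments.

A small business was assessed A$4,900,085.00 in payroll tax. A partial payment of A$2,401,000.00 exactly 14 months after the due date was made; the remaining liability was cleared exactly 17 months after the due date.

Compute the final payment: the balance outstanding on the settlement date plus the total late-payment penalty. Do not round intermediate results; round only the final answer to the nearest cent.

Monthly rate = 6.6% ÷ 12 = 0.55%
Balance at month 14: A$4,900,085.0000 × (1 + 0.0055)^14 = A$5,291,181.5437…
After A$2,401,000.00 payment: A$5,291,181.5437… − A$2,401,000.00 = A$2,890,181.5437…
Balance at month 17: A$2,890,181.5437… × (1 + 0.0055)^3 = A$2,938,132.3040…
Penalty: 17 × 1% × A$4,900,085.00 = A$833,014.45
Final settlement = outstanding balance + penalty = A$2,938,132.3040… + A$833,014.45 = A$3,771,146.75

A$3,771,146.75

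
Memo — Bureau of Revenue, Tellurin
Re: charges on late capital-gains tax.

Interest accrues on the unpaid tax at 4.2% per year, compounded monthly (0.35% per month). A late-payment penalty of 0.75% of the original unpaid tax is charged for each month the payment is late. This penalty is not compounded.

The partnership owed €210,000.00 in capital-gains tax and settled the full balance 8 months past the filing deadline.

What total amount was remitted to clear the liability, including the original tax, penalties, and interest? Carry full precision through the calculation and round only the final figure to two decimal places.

€228,552.54

Late-payment penalty: 8 × 0.75% × €210,000.00 = €12,600.00
Interest: €210,000.00 × ((1 + 0.0035)^8 − 1) = €210,000.00 × 0.0283454… = €5,952.5364…
Total = €210,000.00 + €12,600.0000 + €5,952.5364… = €228,552.54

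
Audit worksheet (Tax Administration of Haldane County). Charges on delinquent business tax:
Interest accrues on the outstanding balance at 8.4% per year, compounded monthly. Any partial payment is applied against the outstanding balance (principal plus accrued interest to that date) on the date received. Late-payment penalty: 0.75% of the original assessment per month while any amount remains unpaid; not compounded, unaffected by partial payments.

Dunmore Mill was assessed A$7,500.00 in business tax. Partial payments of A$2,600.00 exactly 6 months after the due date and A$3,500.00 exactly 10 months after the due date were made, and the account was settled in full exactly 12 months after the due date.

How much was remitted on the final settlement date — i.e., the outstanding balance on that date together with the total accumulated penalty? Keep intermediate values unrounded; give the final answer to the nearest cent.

Monthly rate = 8.4% ÷ 12 = 0.7%
Balance at month 6: A$7,500.0000 × (1 + 0.007)^6 = A$7,820.5642…
After A$2,600.00 payment: A$7,820.5642… − A$2,600.00 = A$5,220.5642…
Balance at month 10: A$5,220.5642… × (1 + 0.007)^4 = A$5,368.2820…
After A$3,500.00 payment: A$5,368.2820… − A$3,500.00 = A$1,868.2820…
Balance at month 12: A$1,868.2820… × (1 + 0.007)^2 = A$1,894.5295…
Penalty: 12 × 0.75% × A$7,500.00 = A$675.00
Final settlement = outstanding balance + penalty = A$1,894.5295… + A$675.00 = A$2,569.53

A$2,569.53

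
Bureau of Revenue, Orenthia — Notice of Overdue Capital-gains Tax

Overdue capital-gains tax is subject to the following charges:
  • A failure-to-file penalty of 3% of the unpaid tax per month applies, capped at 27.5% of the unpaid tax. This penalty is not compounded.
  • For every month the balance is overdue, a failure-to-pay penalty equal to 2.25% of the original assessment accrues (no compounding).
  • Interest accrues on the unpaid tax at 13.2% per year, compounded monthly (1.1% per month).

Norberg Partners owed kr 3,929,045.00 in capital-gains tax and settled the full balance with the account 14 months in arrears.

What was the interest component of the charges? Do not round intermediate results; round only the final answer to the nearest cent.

Interest: kr 3,929,045.00 × ((1 + 0.011)^14 − 1) = kr 3,929,045.00 × 0.1655105… = kr 650,298.0746…

kr 650,298.07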